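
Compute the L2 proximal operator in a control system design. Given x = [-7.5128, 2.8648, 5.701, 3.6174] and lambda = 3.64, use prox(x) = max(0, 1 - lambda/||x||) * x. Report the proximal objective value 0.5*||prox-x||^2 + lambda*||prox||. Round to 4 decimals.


Step 1: Compute ||x||.
||x|| = 10.4993
Step 2: Compute scaling factor.
scale = max(0, 1 - 3.64/10.4993) = 0.6533
Step 3: prox(x) = [-4.9082, 1.8716, 3.7245, 2.3633]
||prox(x)|| = 6.8593
Step 4: Proximal objective.
0.5*||prox-x||^2 = 6.6248
lambda*||prox|| = 24.9679
Total = 31.5928


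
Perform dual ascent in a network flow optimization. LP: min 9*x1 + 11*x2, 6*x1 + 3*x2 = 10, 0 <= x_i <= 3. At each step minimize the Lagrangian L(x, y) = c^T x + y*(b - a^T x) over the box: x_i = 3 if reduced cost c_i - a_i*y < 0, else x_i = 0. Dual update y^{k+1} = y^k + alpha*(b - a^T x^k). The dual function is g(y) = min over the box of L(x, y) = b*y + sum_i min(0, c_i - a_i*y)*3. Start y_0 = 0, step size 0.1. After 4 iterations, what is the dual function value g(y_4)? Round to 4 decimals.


Dual ascent for LP: min 9*x1 + 11*x2, 6*x1 + 3*x2 = 10, 0 <= x_i <= 3
Step 1: y^k = 0.0, reduced costs: (9.0, 11.0)
  x^k = (0.0, 0.0), subgradient = b - a^T x = 10.0
  y^{k+1} = 0.0 + 0.1*10.0 = 1.0
Step 2: y^k = 1.0, reduced costs: (3.0, 8.0)
  x^k = (0.0, 0.0), subgradient = b - a^T x = 10.0
  y^{k+1} = 1.0 + 0.1*10.0 = 2.0
Step 3: y^k = 2.0, reduced costs: (-3.0, 5.0)
  x^k = (3.0, 0.0), subgradient = b - a^T x = -8.0
  y^{k+1} = 2.0 + 0.1*-8.0 = 1.2
Step 4: y^k = 1.2, reduced costs: (1.8, 7.4)
  x^k = (0.0, 0.0), subgradient = b - a^T x = 10.0
  y^{k+1} = 1.2 + 0.1*10.0 = 2.2
Dual objective at y_4 = 2.2: reduced costs (-4.2, 4.4), box minimizer x = (3.0, 0.0)
g(y_4) = b*y + (c1 - a1*y)*x1 + (c2 - a2*y)*x2 = 10*2.2 + (-4.2)*3.0 + 4.4*0.0 = 22.0 - 12.6 + 0.0 = 9.4


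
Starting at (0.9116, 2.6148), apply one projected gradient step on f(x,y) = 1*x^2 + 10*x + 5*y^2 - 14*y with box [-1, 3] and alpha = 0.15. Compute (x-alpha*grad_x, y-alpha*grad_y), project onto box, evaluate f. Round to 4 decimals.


Step 1: Compute gradient at (0.9116, 2.6148).
grad_x = 2*1*0.9116 + 10 = 11.8232
grad_y = 2*5*2.6148 - 14 = 12.148
Step 2: Gradient step.
x_raw = 0.9116 - 0.15*11.8232 = -0.8619
y_raw = 2.6148 - 0.15*12.148 = 0.7926
Step 3: Project onto [-1, 3].
x_proj = clip(-0.8619) = -0.8619
y_proj = clip(0.7926) = 0.7926
Step 4: Evaluate f.
f(-0.8619, 0.7926) = -15.8313


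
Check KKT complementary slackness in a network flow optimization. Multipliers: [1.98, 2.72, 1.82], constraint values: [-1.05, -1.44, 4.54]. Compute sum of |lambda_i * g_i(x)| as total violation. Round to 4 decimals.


KKT complementary slackness check:
lambda_1 * g_1 = 1.98 * -1.05 = -2.079
lambda_2 * g_2 = 2.72 * -1.44 = -3.9168
lambda_3 * g_3 = 1.82 * 4.54 = 8.2628
Total violation = 2.079 + 3.9168 + 8.2628 = 14.2586


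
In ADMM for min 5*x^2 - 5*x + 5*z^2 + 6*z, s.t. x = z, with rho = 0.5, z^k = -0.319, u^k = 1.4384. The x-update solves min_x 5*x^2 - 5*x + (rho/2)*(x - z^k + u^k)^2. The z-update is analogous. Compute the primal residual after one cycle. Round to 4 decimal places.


ADMM iteration with rho = 0.5, z^k = -0.319, u^k = 1.4384
Step 1: x-update.
Minimize 5*x^2 - 5*x + (0.5/2)*(x + 0.319 + 1.4384)^2
FOC: (2*5 + 0.5)*x = 5 + 0.5*(-0.319 - 1.4384)
x^{k+1} = 0.3925
Step 2: z-update.
Minimize 5*z^2 + 6*z + (0.5/2)*(0.3925 - z + 1.4384)^2
FOC: (2*5 + 0.5)*z = -6 + 0.5*(0.3925 + 1.4384)
z^{k+1} = -0.4842
Step 3: u-update.
u^{k+1} = 1.4384 + 0.3925 + 0.4842 = 2.3151
Step 4: Primal residual = |0.3925 + 0.4842| = 0.8767


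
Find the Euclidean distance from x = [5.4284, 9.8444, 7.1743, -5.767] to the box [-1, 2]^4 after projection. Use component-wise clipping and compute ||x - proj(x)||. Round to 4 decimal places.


Project each component onto [-1, 2].
clip(5.4284) = 2.0, clip(9.8444) = 2.0, clip(7.1743) = 2.0, clip(-5.767) = -1.0
Projection = [2.0, 2.0, 2.0, -1.0]
Squared diffs: [11.7539, 61.5346, 26.7734, 22.7243]
Distance = sqrt(122.7862) = 11.0809


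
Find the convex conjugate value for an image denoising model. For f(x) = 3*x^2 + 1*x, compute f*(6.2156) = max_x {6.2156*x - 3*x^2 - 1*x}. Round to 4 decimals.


f*(y) = sup_x {y*x - a*x^2 - b*x} = sup_x {(y-b)*x - a*x^2}
FOC: (y - b) - 2a*x = 0 => x* = (y - b)/(2a)
x* = (6.2156 - 1)/(2*3) = 0.8693
f*(6.2156) = (y-b)^2/(4a) = (6.2156 - 1)^2/(4*3)
= 27.2025/12 = 2.2669


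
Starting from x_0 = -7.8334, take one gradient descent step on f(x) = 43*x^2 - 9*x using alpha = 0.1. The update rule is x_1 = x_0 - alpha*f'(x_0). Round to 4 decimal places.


We compute the gradient at x_0 and apply the update.
f'(x) = 86*x - 9
f'(-7.8334) = 86*-7.8334 - 9 = -682.6724
x_1 = -7.8334 - 0.1*-682.6724 = 60.4338


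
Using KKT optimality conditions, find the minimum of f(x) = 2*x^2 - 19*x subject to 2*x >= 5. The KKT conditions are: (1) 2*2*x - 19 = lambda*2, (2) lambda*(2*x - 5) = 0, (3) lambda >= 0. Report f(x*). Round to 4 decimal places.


Step 1: Try lambda = 0 (constraint inactive).
Stationarity: 2*2*x - 19 = 0
x* = 19/(2*2) = 4.75
Check constraint: 2*4.75 = 9.5 >= 5 -- satisfied.
Step 2: Compute optimal value.
f(x*) = 2*4.75^2 - 19*4.75 = -45.125


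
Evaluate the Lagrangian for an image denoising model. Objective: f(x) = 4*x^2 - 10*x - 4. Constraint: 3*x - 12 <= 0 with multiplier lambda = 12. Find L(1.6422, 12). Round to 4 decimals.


Step 1: Evaluate f(x).
f(1.6422) = 4*1.6422^2 - 10*1.6422 - 4 = -9.6347
Step 2: Evaluate g(x).
g(1.6422) = 3*1.6422 - 12 = -7.0734
Step 3: Compute Lagrangian.
L = -9.6347 + 12*-7.0734 = -94.5155


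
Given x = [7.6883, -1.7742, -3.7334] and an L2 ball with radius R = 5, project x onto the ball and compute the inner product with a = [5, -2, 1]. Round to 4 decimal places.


Step 1: Compute ||x|| (intermediates to 6 decimals).
||x|| = sqrt(7.6883^2 + (-1.7742)^2 + (-3.7334)^2) = 8.729033
Step 2: Project.
Since ||x|| > R, scale = R/||x|| = 5/8.729033 = 0.572801, proj(x) = scale * x
proj(x) = [4.403866, -1.016264, -2.138495]
Step 3: Dot product.
a^T * proj(x) = 5*4.403866 - 2*(-1.016264) + 1*(-2.138495) = 21.9134


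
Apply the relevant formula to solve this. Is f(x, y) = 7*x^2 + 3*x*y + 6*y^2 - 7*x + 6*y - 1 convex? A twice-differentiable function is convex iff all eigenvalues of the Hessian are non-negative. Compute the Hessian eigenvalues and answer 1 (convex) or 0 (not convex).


The Hessian of f(x,y) = 7*x^2 + 3*x*y + 6*y^2 - 7*x + 6*y - 1 is:
H = [[14, 3], [3, 12]]
Trace = 14 + 12 = 26
Determinant = 14*12 - (3)^2 = 159
Discriminant = (26)^2 - 4*159 = 40.0
Eigenvalues: lambda_1 = 9.8377, lambda_2 = 16.1623
The function is convex.

1


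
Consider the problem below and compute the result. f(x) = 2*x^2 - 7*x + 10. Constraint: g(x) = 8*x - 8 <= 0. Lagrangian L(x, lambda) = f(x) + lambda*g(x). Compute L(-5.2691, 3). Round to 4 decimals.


Step 1: Evaluate f(x).
f(-5.2691) = 2*(-5.2691)^2 - 7*(-5.2691) + 10 = 102.4105
Step 2: Evaluate g(x).
g(-5.2691) = 8*-5.2691 - 8 = -50.1528
Step 3: Compute Lagrangian.
L = 102.4105 + 3*-50.1528 = -48.0479


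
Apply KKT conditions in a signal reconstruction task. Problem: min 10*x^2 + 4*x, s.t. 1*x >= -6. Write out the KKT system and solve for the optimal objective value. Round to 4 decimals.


Step 1: Try lambda = 0 (constraint inactive).
Stationarity: 2*10*x + 4 = 0
x* = -4/(2*10) = -0.2
Check constraint: 1*-0.2 = -0.2 >= -6 -- satisfied.
Step 2: Compute optimal value.
f(x*) = 10*(-0.2)^2 + 4*(-0.2) = -0.4


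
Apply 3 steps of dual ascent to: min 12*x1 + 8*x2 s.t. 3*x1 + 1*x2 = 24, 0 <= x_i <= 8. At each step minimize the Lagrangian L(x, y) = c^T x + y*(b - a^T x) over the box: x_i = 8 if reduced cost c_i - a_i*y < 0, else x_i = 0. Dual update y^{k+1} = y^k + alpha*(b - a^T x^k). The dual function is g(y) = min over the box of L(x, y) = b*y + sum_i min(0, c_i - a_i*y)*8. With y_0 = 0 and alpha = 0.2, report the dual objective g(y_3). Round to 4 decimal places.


Dual ascent for LP: min 12*x1 + 8*x2, 3*x1 + 1*x2 = 24, 0 <= x_i <= 8
Step 1: y^k = 0.0, reduced costs: (12.0, 8.0)
  x^k = (0.0, 0.0), subgradient = b - a^T x = 24.0
  y^{k+1} = 0.0 + 0.2*24.0 = 4.8
Step 2: y^k = 4.8, reduced costs: (-2.4, 3.2)
  x^k = (8.0, 0.0), subgradient = b - a^T x = 0.0
  y^{k+1} = 4.8 + 0.2*0.0 = 4.8
Step 3: y^k = 4.8, reduced costs: (-2.4, 3.2)
  x^k = (8.0, 0.0), subgradient = b - a^T x = 0.0
  y^{k+1} = 4.8 + 0.2*0.0 = 4.8
Dual objective at y_3 = 4.8: reduced costs (-2.4, 3.2), box minimizer x = (8.0, 0.0)
g(y_3) = b*y + (c1 - a1*y)*x1 + (c2 - a2*y)*x2 = 24*4.8 + (-2.4)*8.0 + 3.2*0.0 = 115.2 - 19.2 + 0.0 = 96.0


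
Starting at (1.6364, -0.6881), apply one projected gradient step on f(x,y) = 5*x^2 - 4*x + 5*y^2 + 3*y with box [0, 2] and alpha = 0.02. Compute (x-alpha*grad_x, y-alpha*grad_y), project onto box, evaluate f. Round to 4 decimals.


Step 1: Compute gradient at (1.6364, -0.6881).
grad_x = 2*5*1.6364 - 4 = 12.364
grad_y = 2*5*-0.6881 + 3 = -3.881
Step 2: Gradient step.
x_raw = 1.6364 - 0.02*12.364 = 1.3891
y_raw = -0.6881 - 0.02*-3.881 = -0.6105
Step 3: Project onto [0, 2].
x_proj = clip(1.3891) = 1.3891
y_proj = clip(-0.6105) = 0.0
Step 4: Evaluate f.
f(1.3891, 0.0) = 4.0918


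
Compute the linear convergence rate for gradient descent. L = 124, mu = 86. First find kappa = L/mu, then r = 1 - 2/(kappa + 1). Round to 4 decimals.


Step 1: Compute the condition number.
kappa = L/mu = 124/86 = 1.4419
Step 2: Compute the convergence rate.
r = 1 - 2/(kappa + 1) = 1 - 2*mu/(L + mu) = (L - mu)/(L + mu) = 38/210 = 0.181


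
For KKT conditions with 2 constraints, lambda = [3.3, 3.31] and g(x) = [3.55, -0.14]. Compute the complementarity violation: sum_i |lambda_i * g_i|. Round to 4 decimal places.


KKT complementary slackness check:
lambda_1 * g_1 = 3.3 * 3.55 = 11.715
lambda_2 * g_2 = 3.31 * -0.14 = -0.4634
Total violation = 11.715 + 0.4634 = 12.1784


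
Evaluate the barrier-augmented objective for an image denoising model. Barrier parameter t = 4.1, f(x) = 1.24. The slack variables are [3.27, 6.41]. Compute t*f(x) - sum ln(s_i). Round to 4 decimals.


Step 1: Compute log-barrier.
ln values: [1.1848, 1.8579]
phi = -(1.1848 + 1.8579) = -3.0426
Step 2: Compute augmented objective.
t*f(x) = 4.1*1.24 = 5.084
Total = 5.084 - 3.0426 = 2.0414


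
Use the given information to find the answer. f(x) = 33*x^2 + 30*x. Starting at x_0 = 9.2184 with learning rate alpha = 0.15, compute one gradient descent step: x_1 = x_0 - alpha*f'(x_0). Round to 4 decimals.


We compute the gradient at x_0 and apply the update.
f'(x) = 66*x + 30
f'(9.2184) = 66*9.2184 + 30 = 638.4144
x_1 = 9.2184 - 0.15*638.4144 = -86.5438


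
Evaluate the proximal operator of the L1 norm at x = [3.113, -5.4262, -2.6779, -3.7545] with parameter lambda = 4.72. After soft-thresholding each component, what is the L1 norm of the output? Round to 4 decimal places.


Soft-thresholding with lambda = 4.72:
prox(3.113) = sign(3.113)*max(|3.113| - 4.72, 0) = 0.0
prox(-5.4262) = sign(-5.4262)*max(|-5.4262| - 4.72, 0) = -0.7062
prox(-2.6779) = sign(-2.6779)*max(|-2.6779| - 4.72, 0) = 0.0
prox(-3.7545) = sign(-3.7545)*max(|-3.7545| - 4.72, 0) = 0.0
prox(x) = [0.0, -0.7062, 0.0, 0.0]
||prox(x)||_1 = 0.0 + 0.7062 + 0.0 + 0.0 = 0.7062


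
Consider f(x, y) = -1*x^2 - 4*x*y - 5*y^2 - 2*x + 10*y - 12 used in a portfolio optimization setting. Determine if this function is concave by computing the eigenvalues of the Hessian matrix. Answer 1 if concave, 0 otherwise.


The Hessian of f(x,y) = -1*x^2 - 4*x*y - 5*y^2 - 2*x + 10*y - 12 is:
H = [[-2, -4], [-4, -10]]
Trace = -2 - 10 = -12
Determinant = -2*-10 - (-4)^2 = 4
Discriminant = (-12)^2 - 4*4 = 128.0
Eigenvalues: lambda_1 = -11.6569, lambda_2 = -0.3431
The function is concave.

1


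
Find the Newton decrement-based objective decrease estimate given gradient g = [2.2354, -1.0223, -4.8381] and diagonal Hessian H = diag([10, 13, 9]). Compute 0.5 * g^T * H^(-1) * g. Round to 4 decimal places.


Step 1: H is diagonal, so H^(-1) * g = [0.2235, -0.0786, -0.5376].
Step 2: g^T H^(-1) g = sum_i g_i^2 / H_ii
  = (2.2354)^2/10 + (-1.0223)^2/13 + (-4.8381)^2/9
  = 0.4997 + 0.0804 + 2.6008 = 3.1809
Step 3: Objective decrease = 0.5 * g^T H^(-1) g = 1.5904


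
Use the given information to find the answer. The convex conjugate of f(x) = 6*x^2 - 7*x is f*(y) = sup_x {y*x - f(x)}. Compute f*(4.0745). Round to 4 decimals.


f*(y) = sup_x {y*x - a*x^2 - b*x} = sup_x {(y-b)*x - a*x^2}
FOC: (y - b) - 2a*x = 0 => x* = (y - b)/(2a)
x* = (4.0745 + 7)/(2*6) = 0.9229
f*(4.0745) = (y-b)^2/(4a) = (4.0745 + 7)^2/(4*6)
= 122.6446/24 = 5.1102


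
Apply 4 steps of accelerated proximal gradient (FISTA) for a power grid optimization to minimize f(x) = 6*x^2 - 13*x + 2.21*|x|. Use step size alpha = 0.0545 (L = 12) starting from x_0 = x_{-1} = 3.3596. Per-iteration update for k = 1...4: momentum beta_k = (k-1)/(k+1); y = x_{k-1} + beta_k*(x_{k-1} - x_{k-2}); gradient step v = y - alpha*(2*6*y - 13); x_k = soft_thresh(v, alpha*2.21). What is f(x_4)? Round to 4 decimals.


FISTA on f(x) = 6*x^2 - 13*x + 2.21*|x|
L = 12, alpha = 0.0545
Iteration 1: beta = 0.0, y = 3.3596 + 0.0*(3.3596 - 3.3596) = 3.3596
  grad(y) = 27.3152, v = y - alpha*grad = 1.8709
  prox(v) = soft_thresh(1.8709, 0.1204) = 1.7505
Iteration 2: beta = 0.3333, y = 1.7505 + 0.3333*(1.7505 - 3.3596) = 1.2141
  grad(y) = 1.5692, v = y - alpha*grad = 1.1286
  prox(v) = soft_thresh(1.1286, 0.1204) = 1.0081
Iteration 3: beta = 0.5, y = 1.0081 + 0.5*(1.0081 - 1.7505) = 0.637
  grad(y) = -5.3564, v = y - alpha*grad = 0.9289
  prox(v) = soft_thresh(0.9289, 0.1204) = 0.8084
Iteration 4: beta = 0.6, y = 0.8084 + 0.6*(0.8084 - 1.0081) = 0.6886
  grad(y) = -4.7364, v = y - alpha*grad = 0.9468
  prox(v) = soft_thresh(0.9468, 0.1204) = 0.8263
f(x_4) = 6*0.8263^2 - 13*0.8263 + 2.21*|0.8263| = -4.8192


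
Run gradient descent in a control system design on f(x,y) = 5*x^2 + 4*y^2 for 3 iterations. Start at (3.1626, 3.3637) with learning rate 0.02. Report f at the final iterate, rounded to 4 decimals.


Gradient descent on f(x,y) = 5*x^2 + 4*y^2.
Starting point: (3.1626, 3.3637), alpha = 0.02
Step 1: grad_x = 2*5*3.1626 = 31.626, grad_y = 2*4*3.3637 = 26.9096
  x_1 = 3.1626 - 0.02*31.626 = 2.5301
  y_1 = 3.3637 - 0.02*26.9096 = 2.8255
Step 2: grad_x = 2*5*2.5301 = 25.3008, grad_y = 2*4*2.8255 = 22.6041
  x_2 = 2.5301 - 0.02*25.3008 = 2.0241
  y_2 = 2.8255 - 0.02*22.6041 = 2.3734
Step 3: grad_x = 2*5*2.0241 = 20.2406, grad_y = 2*4*2.3734 = 18.9874
  x_3 = 2.0241 - 0.02*20.2406 = 1.6193
  y_3 = 2.3734 - 0.02*18.9874 = 1.9937
f(1.6193, 1.9937) = 5*1.6193^2 + 4*1.9937^2 = 29.0089


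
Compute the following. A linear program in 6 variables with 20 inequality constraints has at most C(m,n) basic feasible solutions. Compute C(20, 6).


Each vertex corresponds to some choice of n active constraints out of m, so the number of vertices is at most C(m, n) = m! / (n!(m-n)!).
m = 20, n = 6
Numerator: 20 * 19 * 18 * 17 * 16 * 15
Denominator: 6! = 720
C(20, 6) = 38760


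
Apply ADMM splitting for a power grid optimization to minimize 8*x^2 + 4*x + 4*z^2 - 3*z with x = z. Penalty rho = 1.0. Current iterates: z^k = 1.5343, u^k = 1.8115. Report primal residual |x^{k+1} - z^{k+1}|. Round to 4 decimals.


ADMM iteration with rho = 1.0, z^k = 1.5343, u^k = 1.8115
Step 1: x-update.
Minimize 8*x^2 + 4*x + (1.0/2)*(x - 1.5343 + 1.8115)^2
FOC: (2*8 + 1.0)*x = -4 + 1.0*(1.5343 - 1.8115)
x^{k+1} = -0.2516
Step 2: z-update.
Minimize 4*z^2 - 3*z + (1.0/2)*(-0.2516 - z + 1.8115)^2
FOC: (2*4 + 1.0)*z = 3 + 1.0*(-0.2516 + 1.8115)
z^{k+1} = 0.5067
Step 3: u-update.
u^{k+1} = 1.8115 - 0.2516 - 0.5067 = 1.0532
Step 4: Primal residual = |-0.2516 - 0.5067| = 0.7583


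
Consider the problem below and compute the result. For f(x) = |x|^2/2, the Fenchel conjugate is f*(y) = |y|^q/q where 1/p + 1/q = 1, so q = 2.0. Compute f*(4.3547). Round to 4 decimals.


The conjugate exponent q satisfies 1/p + 1/q = 1.
p = 2, so q = 2/(2 - 1) = 2.0
|y|^q = 4.3547^2.0 = 18.9634
f*(4.3547) = 18.9634 / 2.0 = 9.4817


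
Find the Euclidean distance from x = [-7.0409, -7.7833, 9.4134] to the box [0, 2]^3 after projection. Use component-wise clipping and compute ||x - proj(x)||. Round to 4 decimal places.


Project each component onto [0, 2].
clip(-7.0409) = 0.0, clip(-7.7833) = 0.0, clip(9.4134) = 2.0
Projection = [0.0, 0.0, 2.0]
Squared diffs: [49.5743, 60.5798, 54.9585]
Distance = sqrt(165.1126) = 12.8496


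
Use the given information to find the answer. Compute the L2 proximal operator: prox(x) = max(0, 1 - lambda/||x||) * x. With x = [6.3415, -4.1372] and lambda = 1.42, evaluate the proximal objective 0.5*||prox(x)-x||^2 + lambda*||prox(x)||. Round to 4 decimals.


Step 1: Compute ||x||.
||x|| = 7.5717
Step 2: Compute scaling factor.
scale = max(0, 1 - 1.42/7.5717) = 0.8125
Step 3: prox(x) = [5.1522, -3.3613]
||prox(x)|| = 6.1517
Step 4: Proximal objective.
0.5*||prox-x||^2 = 1.0082
lambda*||prox|| = 8.7354
Total = 9.7437


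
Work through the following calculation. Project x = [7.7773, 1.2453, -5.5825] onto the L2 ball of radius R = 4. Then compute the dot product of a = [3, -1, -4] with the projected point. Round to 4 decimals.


Step 1: Compute ||x|| (intermediates to 6 decimals).
||x|| = sqrt(7.7773^2 + 1.2453^2 + (-5.5825)^2) = 9.654091
Step 2: Project.
Since ||x|| > R, scale = R/||x|| = 4/9.654091 = 0.414332, proj(x) = scale * x
proj(x) = [3.222384, 0.515968, -2.313008]
Step 3: Dot product.
a^T * proj(x) = 3*3.222384 - 1*0.515968 - 4*(-2.313008) = 18.4032


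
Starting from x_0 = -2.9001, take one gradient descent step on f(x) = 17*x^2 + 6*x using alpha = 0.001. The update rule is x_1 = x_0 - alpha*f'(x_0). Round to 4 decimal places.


We compute the gradient at x_0 and apply the update.
f'(x) = 34*x + 6
f'(-2.9001) = 34*-2.9001 + 6 = -92.6034
x_1 = -2.9001 - 0.001*-92.6034 = -2.8075


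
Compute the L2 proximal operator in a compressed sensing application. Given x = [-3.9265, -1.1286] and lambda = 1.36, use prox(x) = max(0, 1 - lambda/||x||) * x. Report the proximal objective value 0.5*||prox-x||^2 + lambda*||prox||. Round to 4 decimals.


Step 1: Compute ||x||.
||x|| = 4.0855
Step 2: Compute scaling factor.
scale = max(0, 1 - 1.36/4.0855) = 0.6671
Step 3: prox(x) = [-2.6194, -0.7529]
||prox(x)|| = 2.7255
Step 4: Proximal objective.
0.5*||prox-x||^2 = 0.9248
lambda*||prox|| = 3.7067
Total = 4.6315


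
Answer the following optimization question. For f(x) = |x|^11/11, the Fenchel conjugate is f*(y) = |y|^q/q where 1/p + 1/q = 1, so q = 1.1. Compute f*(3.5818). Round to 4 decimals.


The conjugate exponent q satisfies 1/p + 1/q = 1.
p = 11, so q = 11/(11 - 1) = 1.1
|y|^q = 3.5818^1.1 = 4.0692
f*(3.5818) = 4.0692 / 1.1 = 3.6993


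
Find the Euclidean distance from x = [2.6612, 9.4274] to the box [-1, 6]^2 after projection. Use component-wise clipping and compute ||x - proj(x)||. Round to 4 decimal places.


Project each component onto [-1, 6].
clip(2.6612) = 2.6612, clip(9.4274) = 6.0
Projection = [2.6612, 6.0]
Squared diffs: [0.0, 11.7471]
Distance = sqrt(11.7471) = 3.4274


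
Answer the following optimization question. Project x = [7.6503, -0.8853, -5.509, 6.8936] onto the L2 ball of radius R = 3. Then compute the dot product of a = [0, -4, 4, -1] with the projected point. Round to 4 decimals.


Step 1: Compute ||x|| (intermediates to 6 decimals).
||x|| = sqrt(7.6503^2 + (-0.8853)^2 + (-5.509)^2 + 6.8936^2) = 11.712457
Step 2: Project.
Since ||x|| > R, scale = R/||x|| = 3/11.712457 = 0.256138, proj(x) = scale * x
proj(x) = [1.959533, -0.226759, -1.411064, 1.765713]
Step 3: Dot product.
a^T * proj(x) = 0*1.959533 - 4*(-0.226759) + 4*(-1.411064) - 1*1.765713 = -6.5029


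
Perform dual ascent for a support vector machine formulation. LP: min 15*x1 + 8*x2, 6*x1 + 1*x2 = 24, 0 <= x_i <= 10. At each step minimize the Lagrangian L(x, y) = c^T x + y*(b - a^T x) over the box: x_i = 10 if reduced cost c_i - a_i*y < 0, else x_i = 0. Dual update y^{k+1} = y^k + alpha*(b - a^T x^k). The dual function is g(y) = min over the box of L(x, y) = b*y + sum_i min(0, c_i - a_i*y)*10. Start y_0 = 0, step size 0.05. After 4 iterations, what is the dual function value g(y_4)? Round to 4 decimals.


Dual ascent for LP: min 15*x1 + 8*x2, 6*x1 + 1*x2 = 24, 0 <= x_i <= 10
Step 1: y^k = 0.0, reduced costs: (15.0, 8.0)
  x^k = (0.0, 0.0), subgradient = b - a^T x = 24.0
  y^{k+1} = 0.0 + 0.05*24.0 = 1.2
Step 2: y^k = 1.2, reduced costs: (7.8, 6.8)
  x^k = (0.0, 0.0), subgradient = b - a^T x = 24.0
  y^{k+1} = 1.2 + 0.05*24.0 = 2.4
Step 3: y^k = 2.4, reduced costs: (0.6, 5.6)
  x^k = (0.0, 0.0), subgradient = b - a^T x = 24.0
  y^{k+1} = 2.4 + 0.05*24.0 = 3.6
Step 4: y^k = 3.6, reduced costs: (-6.6, 4.4)
  x^k = (10.0, 0.0), subgradient = b - a^T x = -36.0
  y^{k+1} = 3.6 + 0.05*-36.0 = 1.8
Dual objective at y_4 = 1.8: reduced costs (4.2, 6.2), box minimizer x = (0.0, 0.0)
g(y_4) = b*y + (c1 - a1*y)*x1 + (c2 - a2*y)*x2 = 24*1.8 + 4.2*0.0 + 6.2*0.0 = 43.2 + 0.0 + 0.0 = 43.2


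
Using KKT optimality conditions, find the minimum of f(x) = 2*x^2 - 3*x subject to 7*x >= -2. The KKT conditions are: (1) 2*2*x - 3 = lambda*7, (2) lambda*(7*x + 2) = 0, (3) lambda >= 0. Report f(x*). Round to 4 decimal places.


Step 1: Try lambda = 0 (constraint inactive).
Stationarity: 2*2*x - 3 = 0
x* = 3/(2*2) = 0.75
Check constraint: 7*0.75 = 5.25 >= -2 -- satisfied.
Step 2: Compute optimal value.
f(x*) = 2*0.75^2 - 3*0.75 = -1.125


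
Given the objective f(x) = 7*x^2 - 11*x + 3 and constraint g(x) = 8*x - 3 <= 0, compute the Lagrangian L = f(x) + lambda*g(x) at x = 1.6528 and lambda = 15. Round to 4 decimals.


Step 1: Evaluate f(x).
f(1.6528) = 7*1.6528^2 - 11*1.6528 + 3 = 3.9414
Step 2: Evaluate g(x).
g(1.6528) = 8*1.6528 - 3 = 10.2224
Step 3: Compute Lagrangian.
L = 3.9414 + 15*10.2224 = 157.2774


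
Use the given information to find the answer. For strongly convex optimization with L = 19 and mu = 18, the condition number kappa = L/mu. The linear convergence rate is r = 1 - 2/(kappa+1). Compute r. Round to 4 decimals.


Step 1: Compute the condition number.
kappa = L/mu = 19/18 = 1.0556
Step 2: Compute the convergence rate.
r = 1 - 2/(kappa + 1) = 1 - 2*mu/(L + mu) = (L - mu)/(L + mu) = 1/37 = 0.027


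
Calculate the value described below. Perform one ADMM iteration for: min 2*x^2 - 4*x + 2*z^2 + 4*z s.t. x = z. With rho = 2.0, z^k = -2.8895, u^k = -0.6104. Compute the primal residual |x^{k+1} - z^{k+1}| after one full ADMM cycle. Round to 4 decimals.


ADMM iteration with rho = 2.0, z^k = -2.8895, u^k = -0.6104
Step 1: x-update.
Minimize 2*x^2 - 4*x + (2.0/2)*(x + 2.8895 - 0.6104)^2
FOC: (2*2 + 2.0)*x = 4 + 2.0*(-2.8895 + 0.6104)
x^{k+1} = -0.093
Step 2: z-update.
Minimize 2*z^2 + 4*z + (2.0/2)*(-0.093 - z - 0.6104)^2
FOC: (2*2 + 2.0)*z = -4 + 2.0*(-0.093 - 0.6104)
z^{k+1} = -0.9011
Step 3: u-update.
u^{k+1} = -0.6104 - 0.093 + 0.9011 = 0.1977
Step 4: Primal residual = |-0.093 + 0.9011| = 0.8081


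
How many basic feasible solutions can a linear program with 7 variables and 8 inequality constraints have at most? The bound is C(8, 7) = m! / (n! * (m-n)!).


Each vertex corresponds to some choice of n active constraints out of m, so the number of vertices is at most C(m, n) = m! / (n!(m-n)!).
m = 8, n = 7
Numerator: 8 * 7 * 6 * 5 * 4 * 3 * 2
Denominator: 7! = 5040
C(8, 7) = 8


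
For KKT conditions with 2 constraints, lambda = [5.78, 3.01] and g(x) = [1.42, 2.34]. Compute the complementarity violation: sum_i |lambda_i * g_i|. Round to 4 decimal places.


KKT complementary slackness check:
lambda_1 * g_1 = 5.78 * 1.42 = 8.2076
lambda_2 * g_2 = 3.01 * 2.34 = 7.0434
Total violation = 8.2076 + 7.0434 = 15.251


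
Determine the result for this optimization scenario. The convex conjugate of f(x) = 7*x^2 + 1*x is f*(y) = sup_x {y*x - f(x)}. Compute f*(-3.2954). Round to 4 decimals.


f*(y) = sup_x {y*x - a*x^2 - b*x} = sup_x {(y-b)*x - a*x^2}
FOC: (y - b) - 2a*x = 0 => x* = (y - b)/(2a)
x* = (-3.2954 - 1)/(2*7) = -0.3068
f*(-3.2954) = (y-b)^2/(4a) = (-3.2954 - 1)^2/(4*7)
= 18.4505/28 = 0.6589


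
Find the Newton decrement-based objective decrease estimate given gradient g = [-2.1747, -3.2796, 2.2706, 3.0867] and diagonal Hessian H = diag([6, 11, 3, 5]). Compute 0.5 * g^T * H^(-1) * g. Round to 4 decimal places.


Step 1: H is diagonal, so H^(-1) * g = [-0.3625, -0.2981, 0.7569, 0.6173].
Step 2: g^T H^(-1) g = sum_i g_i^2 / H_ii
  = (-2.1747)^2/6 + (-3.2796)^2/11 + (2.2706)^2/3 + (3.0867)^2/5
  = 0.7882 + 0.9778 + 1.7185 + 1.9055 = 5.3901
Step 3: Objective decrease = 0.5 * g^T H^(-1) g = 2.6951


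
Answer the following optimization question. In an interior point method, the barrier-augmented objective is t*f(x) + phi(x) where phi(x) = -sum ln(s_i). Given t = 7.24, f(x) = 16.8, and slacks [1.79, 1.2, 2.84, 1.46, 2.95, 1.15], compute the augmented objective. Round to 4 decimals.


Step 1: Compute log-barrier.
ln values: [0.5822, 0.1823, 1.0438, 0.3784, 1.0818, 0.1398]
phi = -(0.5822 + 0.1823 + 1.0438 + 0.3784 + 1.0818 + 0.1398) = -3.4083
Step 2: Compute augmented objective.
t*f(x) = 7.24*16.8 = 121.632
Total = 121.632 - 3.4083 = 118.2237


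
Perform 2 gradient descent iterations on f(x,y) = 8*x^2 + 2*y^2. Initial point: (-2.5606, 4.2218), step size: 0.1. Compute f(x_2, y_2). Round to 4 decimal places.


Gradient descent on f(x,y) = 8*x^2 + 2*y^2.
Starting point: (-2.5606, 4.2218), alpha = 0.1
Step 1: grad_x = 2*8*-2.5606 = -40.9696, grad_y = 2*2*4.2218 = 16.8872
  x_1 = -2.5606 - 0.1*-40.9696 = 1.5364
  y_1 = 4.2218 - 0.1*16.8872 = 2.5331
Step 2: grad_x = 2*8*1.5364 = 24.5818, grad_y = 2*2*2.5331 = 10.1323
  x_2 = 1.5364 - 0.1*24.5818 = -0.9218
  y_2 = 2.5331 - 0.1*10.1323 = 1.5198
f(-0.9218, 1.5198) = 8*(-0.9218)^2 + 2*1.5198^2 = 11.4178


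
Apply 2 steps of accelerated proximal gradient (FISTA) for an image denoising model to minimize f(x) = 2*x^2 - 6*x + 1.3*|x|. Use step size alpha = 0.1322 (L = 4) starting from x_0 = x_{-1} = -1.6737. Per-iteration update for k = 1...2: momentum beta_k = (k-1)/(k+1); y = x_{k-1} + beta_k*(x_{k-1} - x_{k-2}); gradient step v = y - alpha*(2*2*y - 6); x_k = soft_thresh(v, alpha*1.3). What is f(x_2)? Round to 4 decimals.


FISTA on f(x) = 2*x^2 - 6*x + 1.3*|x|
L = 4, alpha = 0.1322
Iteration 1: beta = 0.0, y = -1.6737 + 0.0*(-1.6737 + 1.6737) = -1.6737
  grad(y) = -12.6948, v = y - alpha*grad = 0.0046
  prox(v) = soft_thresh(0.0046, 0.1719) = 0.0
Iteration 2: beta = 0.3333, y = 0.0 + 0.3333*(0.0 + 1.6737) = 0.5579
  grad(y) = -3.7684, v = y - alpha*grad = 1.0561
  prox(v) = soft_thresh(1.0561, 0.1719) = 0.8842
f(x_2) = 2*0.8842^2 - 6*0.8842 + 1.3*|0.8842| = -2.5921


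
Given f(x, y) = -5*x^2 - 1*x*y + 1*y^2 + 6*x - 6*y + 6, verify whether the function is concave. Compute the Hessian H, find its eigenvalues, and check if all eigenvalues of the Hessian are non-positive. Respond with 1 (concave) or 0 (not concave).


The Hessian of f(x,y) = -5*x^2 - 1*x*y + 1*y^2 + 6*x - 6*y + 6 is:
H = [[-10, -1], [-1, 2]]
Trace = -10 + 2 = -8
Determinant = -10*2 - (-1)^2 = -21
Discriminant = (-8)^2 - 4*-21 = 148.0
Eigenvalues: lambda_1 = -10.0828, lambda_2 = 2.0828
The function is not concave.

0


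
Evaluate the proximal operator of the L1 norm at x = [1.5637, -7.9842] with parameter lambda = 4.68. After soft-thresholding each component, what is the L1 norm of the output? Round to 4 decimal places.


Soft-thresholding with lambda = 4.68:
prox(1.5637) = sign(1.5637)*max(|1.5637| - 4.68, 0) = 0.0
prox(-7.9842) = sign(-7.9842)*max(|-7.9842| - 4.68, 0) = -3.3042
prox(x) = [0.0, -3.3042]
||prox(x)||_1 = 0.0 + 3.3042 = 3.3042


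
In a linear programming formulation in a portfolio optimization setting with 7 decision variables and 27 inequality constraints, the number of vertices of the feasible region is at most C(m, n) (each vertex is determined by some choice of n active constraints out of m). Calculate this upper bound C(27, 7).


Each vertex corresponds to some choice of n active constraints out of m, so the number of vertices is at most C(m, n) = m! / (n!(m-n)!).
m = 27, n = 7
Numerator: 27 * 26 * 25 * 24 * 23 * 22 * 21
Denominator: 7! = 5040
C(27, 7) = 888030


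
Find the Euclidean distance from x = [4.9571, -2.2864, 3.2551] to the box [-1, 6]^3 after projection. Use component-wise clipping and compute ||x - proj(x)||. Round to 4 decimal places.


Project each component onto [-1, 6].
clip(4.9571) = 4.9571, clip(-2.2864) = -1.0, clip(3.2551) = 3.2551
Projection = [4.9571, -1.0, 3.2551]
Squared diffs: [0.0, 1.6548, 0.0]
Distance = sqrt(1.6548) = 1.2864


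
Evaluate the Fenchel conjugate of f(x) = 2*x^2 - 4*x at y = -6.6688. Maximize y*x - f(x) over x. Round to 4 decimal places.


f*(y) = sup_x {y*x - a*x^2 - b*x} = sup_x {(y-b)*x - a*x^2}
FOC: (y - b) - 2a*x = 0 => x* = (y - b)/(2a)
x* = (-6.6688 + 4)/(2*2) = -0.6672
f*(-6.6688) = (y-b)^2/(4a) = (-6.6688 + 4)^2/(4*2)
= 7.1225/8 = 0.8903


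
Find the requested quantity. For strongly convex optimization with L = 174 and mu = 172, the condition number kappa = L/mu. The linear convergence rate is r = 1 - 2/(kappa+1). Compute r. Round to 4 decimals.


Step 1: Compute the condition number.
kappa = L/mu = 174/172 = 1.0116
Step 2: Compute the convergence rate.
r = 1 - 2/(kappa + 1) = 1 - 2*mu/(L + mu) = (L - mu)/(L + mu) = 2/346 = 0.0058


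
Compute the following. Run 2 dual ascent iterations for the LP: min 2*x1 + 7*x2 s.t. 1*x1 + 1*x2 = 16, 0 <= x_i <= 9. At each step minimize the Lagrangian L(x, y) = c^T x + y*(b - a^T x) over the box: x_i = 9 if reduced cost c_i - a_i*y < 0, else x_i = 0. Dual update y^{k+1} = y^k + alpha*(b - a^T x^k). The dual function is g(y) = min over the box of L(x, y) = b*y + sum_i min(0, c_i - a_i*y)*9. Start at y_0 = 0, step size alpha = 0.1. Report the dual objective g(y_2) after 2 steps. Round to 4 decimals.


Dual ascent for LP: min 2*x1 + 7*x2, 1*x1 + 1*x2 = 16, 0 <= x_i <= 9
Step 1: y^k = 0.0, reduced costs: (2.0, 7.0)
  x^k = (0.0, 0.0), subgradient = b - a^T x = 16.0
  y^{k+1} = 0.0 + 0.1*16.0 = 1.6
Step 2: y^k = 1.6, reduced costs: (0.4, 5.4)
  x^k = (0.0, 0.0), subgradient = b - a^T x = 16.0
  y^{k+1} = 1.6 + 0.1*16.0 = 3.2
Dual objective at y_2 = 3.2: reduced costs (-1.2, 3.8), box minimizer x = (9.0, 0.0)
g(y_2) = b*y + (c1 - a1*y)*x1 + (c2 - a2*y)*x2 = 16*3.2 + (-1.2)*9.0 + 3.8*0.0 = 51.2 - 10.8 + 0.0 = 40.4


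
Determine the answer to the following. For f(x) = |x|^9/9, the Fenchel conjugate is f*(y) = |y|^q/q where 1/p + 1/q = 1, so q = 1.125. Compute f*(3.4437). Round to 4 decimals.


The conjugate exponent q satisfies 1/p + 1/q = 1.
p = 9, so q = 9/(9 - 1) = 1.125
|y|^q = 3.4437^1.125 = 4.0193
f*(3.4437) = 4.0193 / 1.125 = 3.5727


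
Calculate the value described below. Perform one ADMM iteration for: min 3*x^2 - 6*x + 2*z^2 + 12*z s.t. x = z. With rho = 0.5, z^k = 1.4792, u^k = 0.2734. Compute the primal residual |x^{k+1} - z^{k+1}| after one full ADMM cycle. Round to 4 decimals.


ADMM iteration with rho = 0.5, z^k = 1.4792, u^k = 0.2734
Step 1: x-update.
Minimize 3*x^2 - 6*x + (0.5/2)*(x - 1.4792 + 0.2734)^2
FOC: (2*3 + 0.5)*x = 6 + 0.5*(1.4792 - 0.2734)
x^{k+1} = 1.0158
Step 2: z-update.
Minimize 2*z^2 + 12*z + (0.5/2)*(1.0158 - z + 0.2734)^2
FOC: (2*2 + 0.5)*z = -12 + 0.5*(1.0158 + 0.2734)
z^{k+1} = -2.5234
Step 3: u-update.
u^{k+1} = 0.2734 + 1.0158 + 2.5234 = 3.8126
Step 4: Primal residual = |1.0158 + 2.5234| = 3.5392


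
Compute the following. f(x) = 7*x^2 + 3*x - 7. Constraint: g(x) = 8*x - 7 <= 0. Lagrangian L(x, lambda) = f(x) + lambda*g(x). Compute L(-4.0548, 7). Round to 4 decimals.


Step 1: Evaluate f(x).
f(-4.0548) = 7*(-4.0548)^2 + 3*(-4.0548) - 7 = 95.9254
Step 2: Evaluate g(x).
g(-4.0548) = 8*-4.0548 - 7 = -39.4384
Step 3: Compute Lagrangian.
L = 95.9254 + 7*-39.4384 = -180.1434


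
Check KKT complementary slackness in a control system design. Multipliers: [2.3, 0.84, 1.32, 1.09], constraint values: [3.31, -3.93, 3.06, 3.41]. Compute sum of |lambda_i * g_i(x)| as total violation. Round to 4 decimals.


KKT complementary slackness check:
lambda_1 * g_1 = 2.3 * 3.31 = 7.613
lambda_2 * g_2 = 0.84 * -3.93 = -3.3012
lambda_3 * g_3 = 1.32 * 3.06 = 4.0392
lambda_4 * g_4 = 1.09 * 3.41 = 3.7169
Total violation = 7.613 + 3.3012 + 4.0392 + 3.7169 = 18.6703


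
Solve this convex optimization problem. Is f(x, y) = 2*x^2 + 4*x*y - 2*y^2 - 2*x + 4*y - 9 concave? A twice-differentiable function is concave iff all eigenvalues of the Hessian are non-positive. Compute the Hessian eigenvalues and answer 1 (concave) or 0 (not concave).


The Hessian of f(x,y) = 2*x^2 + 4*x*y - 2*y^2 - 2*x + 4*y - 9 is:
H = [[4, 4], [4, -4]]
Trace = 4 - 4 = 0
Determinant = 4*-4 - (4)^2 = -32
Discriminant = (0)^2 - 4*-32 = 128.0
Eigenvalues: lambda_1 = -5.6569, lambda_2 = 5.6569
The function is not concave.

0


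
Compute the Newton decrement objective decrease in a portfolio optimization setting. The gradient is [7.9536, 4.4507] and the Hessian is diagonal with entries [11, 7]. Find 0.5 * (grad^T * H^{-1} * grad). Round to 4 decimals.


Step 1: H is diagonal, so H^(-1) * g = [0.7231, 0.6358].
Step 2: g^T H^(-1) g = sum_i g_i^2 / H_ii
  = (7.9536)^2/11 + (4.4507)^2/7
  = 5.7509 + 2.8298 = 8.5807
Step 3: Objective decrease = 0.5 * g^T H^(-1) g = 4.2904


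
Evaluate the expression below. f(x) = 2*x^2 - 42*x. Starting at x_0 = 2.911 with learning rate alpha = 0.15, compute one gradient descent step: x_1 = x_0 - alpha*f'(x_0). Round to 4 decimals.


We compute the gradient at x_0 and apply the update.
f'(x) = 4*x - 42
f'(2.911) = 4*2.911 - 42 = -30.356
x_1 = 2.911 - 0.15*-30.356 = 7.4644


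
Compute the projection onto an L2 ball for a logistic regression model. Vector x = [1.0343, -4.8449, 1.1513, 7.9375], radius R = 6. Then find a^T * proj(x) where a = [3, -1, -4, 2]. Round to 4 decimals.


Step 1: Compute ||x|| (intermediates to 6 decimals).
||x|| = sqrt(1.0343^2 + (-4.8449)^2 + 1.1513^2 + 7.9375^2) = 9.427207
Step 2: Project.
Since ||x|| > R, scale = R/||x|| = 6/9.427207 = 0.636456, proj(x) = scale * x
proj(x) = [0.658286, -3.083566, 0.732752, 5.05187]
Step 3: Dot product.
a^T * proj(x) = 3*0.658286 - 1*(-3.083566) - 4*0.732752 + 2*5.05187 = 12.2312


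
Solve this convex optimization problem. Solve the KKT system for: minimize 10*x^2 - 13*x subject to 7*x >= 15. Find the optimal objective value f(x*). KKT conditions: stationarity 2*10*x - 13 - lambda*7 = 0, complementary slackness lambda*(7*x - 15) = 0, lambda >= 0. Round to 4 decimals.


Step 1: Try lambda = 0 (constraint inactive).
x_unc = 13/(2*10) = 0.65
Check: 7*0.65 = 4.55 < 15 -- violated!
Step 2: Constraint must be active: 7*x = 15
x* = 15/7 = 2.1429 (rounded; the exact value 15/7 is used below)
lambda = (2*10*(15/7) - 13)/7 = 4.2653
Step 3: Compute optimal value.
f(x*) = 10*(15/7)^2 - 13*(15/7) = 18.0612


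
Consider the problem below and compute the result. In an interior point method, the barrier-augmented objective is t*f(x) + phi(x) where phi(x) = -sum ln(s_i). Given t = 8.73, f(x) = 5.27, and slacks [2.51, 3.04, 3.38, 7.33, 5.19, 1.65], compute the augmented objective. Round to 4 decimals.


Step 1: Compute log-barrier.
ln values: [0.9203, 1.1119, 1.2179, 1.992, 1.6467, 0.5008]
phi = -(0.9203 + 1.1119 + 1.2179 + 1.992 + 1.6467 + 0.5008) = -7.3895
Step 2: Compute augmented objective.
t*f(x) = 8.73*5.27 = 46.0071
Total = 46.0071 - 7.3895 = 38.6176


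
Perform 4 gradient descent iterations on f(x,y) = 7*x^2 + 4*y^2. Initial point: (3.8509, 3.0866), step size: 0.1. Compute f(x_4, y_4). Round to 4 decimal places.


Gradient descent on f(x,y) = 7*x^2 + 4*y^2.
Starting point: (3.8509, 3.0866), alpha = 0.1
Step 1: grad_x = 2*7*3.8509 = 53.9126, grad_y = 2*4*3.0866 = 24.6928
  x_1 = 3.8509 - 0.1*53.9126 = -1.5404
  y_1 = 3.0866 - 0.1*24.6928 = 0.6173
Step 2: grad_x = 2*7*-1.5404 = -21.565, grad_y = 2*4*0.6173 = 4.9386
  x_2 = -1.5404 - 0.1*-21.565 = 0.6161
  y_2 = 0.6173 - 0.1*4.9386 = 0.1235
Step 3: grad_x = 2*7*0.6161 = 8.626, grad_y = 2*4*0.1235 = 0.9877
  x_3 = 0.6161 - 0.1*8.626 = -0.2465
  y_3 = 0.1235 - 0.1*0.9877 = 0.0247
Step 4: grad_x = 2*7*-0.2465 = -3.4504, grad_y = 2*4*0.0247 = 0.1975
  x_4 = -0.2465 - 0.1*-3.4504 = 0.0986
  y_4 = 0.0247 - 0.1*0.1975 = 0.0049
f(0.0986, 0.0049) = 7*0.0986^2 + 4*0.0049^2 = 0.0681


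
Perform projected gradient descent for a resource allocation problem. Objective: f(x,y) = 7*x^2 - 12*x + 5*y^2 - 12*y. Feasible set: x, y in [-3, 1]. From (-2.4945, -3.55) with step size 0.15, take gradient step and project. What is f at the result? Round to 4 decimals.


Step 1: Compute gradient at (-2.4945, -3.55).
grad_x = 2*7*-2.4945 - 12 = -46.923
grad_y = 2*5*-3.55 - 12 = -47.5
Step 2: Gradient step.
x_raw = -2.4945 - 0.15*-46.923 = 4.544
y_raw = -3.55 - 0.15*-47.5 = 3.575
Step 3: Project onto [-3, 1].
x_proj = clip(4.544) = 1.0
y_proj = clip(3.575) = 1.0
Step 4: Evaluate f.
f(1.0, 1.0) = -12.0


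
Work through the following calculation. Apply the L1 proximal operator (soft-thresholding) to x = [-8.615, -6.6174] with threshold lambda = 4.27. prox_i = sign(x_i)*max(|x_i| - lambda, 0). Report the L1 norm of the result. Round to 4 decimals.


Soft-thresholding with lambda = 4.27:
prox(-8.615) = sign(-8.615)*max(|-8.615| - 4.27, 0) = -4.345
prox(-6.6174) = sign(-6.6174)*max(|-6.6174| - 4.27, 0) = -2.3474
prox(x) = [-4.345, -2.3474]
||prox(x)||_1 = 4.345 + 2.3474 = 6.6924


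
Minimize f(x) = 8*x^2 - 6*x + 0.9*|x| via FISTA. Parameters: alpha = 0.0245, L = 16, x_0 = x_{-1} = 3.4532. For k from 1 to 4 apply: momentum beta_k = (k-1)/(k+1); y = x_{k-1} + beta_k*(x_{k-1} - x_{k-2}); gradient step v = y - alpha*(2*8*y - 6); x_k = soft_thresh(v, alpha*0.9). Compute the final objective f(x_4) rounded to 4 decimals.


FISTA on f(x) = 8*x^2 - 6*x + 0.9*|x|
L = 16, alpha = 0.0245
Iteration 1: beta = 0.0, y = 3.4532 + 0.0*(3.4532 - 3.4532) = 3.4532
  grad(y) = 49.2512, v = y - alpha*grad = 2.2465
  prox(v) = soft_thresh(2.2465, 0.0221) = 2.2245
Iteration 2: beta = 0.3333, y = 2.2245 + 0.3333*(2.2245 - 3.4532) = 1.8149
  grad(y) = 23.0388, v = y - alpha*grad = 1.2505
  prox(v) = soft_thresh(1.2505, 0.0221) = 1.2284
Iteration 3: beta = 0.5, y = 1.2284 + 0.5*(1.2284 - 2.2245) = 0.7304
  grad(y) = 5.6863, v = y - alpha*grad = 0.5911
  prox(v) = soft_thresh(0.5911, 0.0221) = 0.569
Iteration 4: beta = 0.6, y = 0.569 + 0.6*(0.569 - 1.2284) = 0.1734
  grad(y) = -3.2258, v = y - alpha*grad = 0.2524
  prox(v) = soft_thresh(0.2524, 0.0221) = 0.2304
f(x_4) = 8*0.2304^2 - 6*0.2304 + 0.9*|0.2304| = -0.7503


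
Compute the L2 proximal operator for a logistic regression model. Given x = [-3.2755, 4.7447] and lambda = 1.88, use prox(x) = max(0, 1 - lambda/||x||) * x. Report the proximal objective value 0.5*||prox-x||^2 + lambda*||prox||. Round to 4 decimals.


Step 1: Compute ||x||.
||x|| = 5.7655
Step 2: Compute scaling factor.
scale = max(0, 1 - 1.88/5.7655) = 0.6739
Step 3: prox(x) = [-2.2074, 3.1976]
||prox(x)|| = 3.8855
Step 4: Proximal objective.
0.5*||prox-x||^2 = 1.7672
lambda*||prox|| = 7.3047
Total = 9.072


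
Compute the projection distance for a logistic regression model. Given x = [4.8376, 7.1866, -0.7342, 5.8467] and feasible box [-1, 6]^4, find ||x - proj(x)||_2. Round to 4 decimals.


Project each component onto [-1, 6].
clip(4.8376) = 4.8376, clip(7.1866) = 6.0, clip(-0.7342) = -0.7342, clip(5.8467) = 5.8467
Projection = [4.8376, 6.0, -0.7342, 5.8467]
Squared diffs: [0.0, 1.408, 0.0, 0.0]
Distance = sqrt(1.408) = 1.1866


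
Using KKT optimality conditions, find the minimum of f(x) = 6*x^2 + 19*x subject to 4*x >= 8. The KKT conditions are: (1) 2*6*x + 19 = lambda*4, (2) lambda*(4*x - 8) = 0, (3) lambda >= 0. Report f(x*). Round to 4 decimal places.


Step 1: Try lambda = 0 (constraint inactive).
x_unc = -19/(2*6) = -1.5833
Check: 4*-1.5833 = -6.3332 < 8 -- violated!
Step 2: Constraint must be active: 4*x = 8
x* = 8/4 = 2.0
lambda = (2*6*2.0 + 19)/4 = 10.75
Step 3: Compute optimal value.
f(x*) = 6*2.0^2 + 19*2.0 = 62.0


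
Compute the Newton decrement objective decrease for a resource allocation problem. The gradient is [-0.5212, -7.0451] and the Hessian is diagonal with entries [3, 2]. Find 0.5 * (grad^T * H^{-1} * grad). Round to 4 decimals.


Step 1: H is diagonal, so H^(-1) * g = [-0.1737, -3.5226].
Step 2: g^T H^(-1) g = sum_i g_i^2 / H_ii
  = (-0.5212)^2/3 + (-7.0451)^2/2
  = 0.0905 + 24.8167 = 24.9073
Step 3: Objective decrease = 0.5 * g^T H^(-1) g = 12.4536
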